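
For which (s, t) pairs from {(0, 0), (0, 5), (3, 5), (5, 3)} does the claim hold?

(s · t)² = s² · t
Testing each pair:
(0, 0): LHS = 0, RHS = 0 → holds
(0, 5): LHS = 0, RHS = 0 → holds
(3, 5): LHS = 225, RHS = 45 → fails
(5, 3): LHS = 225, RHS = 75 → fails

2 of 4 pairs satisfy the claim.

Answer: (0, 0), (0, 5)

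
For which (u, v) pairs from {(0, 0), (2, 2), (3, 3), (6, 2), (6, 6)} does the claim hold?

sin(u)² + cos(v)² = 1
Testing each pair:
(0, 0): LHS = 1, RHS = 1 → holds
(2, 2): LHS = cos(2)² + sin(2)² = 1, RHS = 1 → holds
(3, 3): LHS = sin(3)² + cos(3)² = 1, RHS = 1 → holds
(6, 2): LHS = sin(6)² + cos(2)² ≈ 0.2513, RHS = 1 → fails
(6, 6): LHS = sin(6)² + cos(6)² = 1, RHS = 1 → holds

4 of 5 pairs satisfy the claim.

Answer: (0, 0), (2, 2), (3, 3), (6, 6)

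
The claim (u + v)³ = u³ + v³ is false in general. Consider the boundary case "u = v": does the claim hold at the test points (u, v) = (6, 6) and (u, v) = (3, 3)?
At (6, 6): LHS = 1728 ≠ RHS = 432
At (3, 3): LHS = 216 ≠ RHS = 54

Answer: No, fails at both test points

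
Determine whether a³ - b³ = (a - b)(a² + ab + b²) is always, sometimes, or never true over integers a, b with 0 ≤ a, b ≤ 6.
Always true

The identity holds for every pair in the range. For instance at (a, b) = (3, 5): both sides equal -98.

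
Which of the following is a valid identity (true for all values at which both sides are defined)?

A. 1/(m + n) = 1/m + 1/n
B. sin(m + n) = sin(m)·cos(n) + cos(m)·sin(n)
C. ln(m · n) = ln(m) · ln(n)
B

A: fails at (2, 2) — LHS = 1/4, RHS = 1.
B: holds — e.g. at (1, 1), both sides equal sin(2) ≈ 0.9093.
C: fails at (2, 3) — LHS = ln(6) ≈ 1.792, RHS = ln(2)·ln(3) ≈ 0.7615.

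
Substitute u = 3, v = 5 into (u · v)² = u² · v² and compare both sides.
LHS = (3 · 5)² = 225
RHS = 3² · 5² = 225

LHS = RHS: the two sides agree.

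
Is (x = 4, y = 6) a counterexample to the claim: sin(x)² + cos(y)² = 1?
Substituting x = 4, y = 6:
LHS = sin(4)² + cos(6)² ≈ 1.495
RHS = 1

Since LHS ≠ RHS, this pair disproves the claim.

Answer: Yes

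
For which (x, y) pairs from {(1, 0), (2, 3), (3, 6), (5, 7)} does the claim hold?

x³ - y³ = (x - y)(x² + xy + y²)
Testing each pair:
(1, 0): LHS = 1, RHS = 1 → holds
(2, 3): LHS = -19, RHS = -19 → holds
(3, 6): LHS = -189, RHS = -189 → holds
(5, 7): LHS = -218, RHS = -218 → holds

Every pair satisfies the claim.

Answer: All pairs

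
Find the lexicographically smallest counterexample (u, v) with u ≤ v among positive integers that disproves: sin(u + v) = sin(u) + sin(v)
Substituting (1, 1) into the claim:
LHS = sin(1 + 1) = sin(2) ≈ 0.9093
RHS = sin(1) + sin(1) = 2·sin(1) ≈ 1.683

Since LHS ≠ RHS, this pair disproves the claim, and no lexicographically smaller pair (u ≤ v, positive integers) does.

For instance (6, 6) is also a counterexample (LHS = sin(12) ≈ -0.5366, RHS = 2·sin(6) ≈ -0.5588), but it's lexicographically larger.

Answer: (u, v) = (1, 1)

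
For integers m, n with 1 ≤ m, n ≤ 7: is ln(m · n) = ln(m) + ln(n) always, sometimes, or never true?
The identity holds for every pair in the range. For instance at (m, n) = (3, 7): both sides equal ln(21) ≈ 3.045.

Answer: Always true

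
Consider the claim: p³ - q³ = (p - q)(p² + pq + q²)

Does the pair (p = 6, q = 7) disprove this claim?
No

Substituting p = 6, q = 7:
LHS = 6³ - 7³ = -127
RHS = (6 - 7)(6² + 6·7 + 7²) = -127

The sides agree, so this pair does not disprove the claim.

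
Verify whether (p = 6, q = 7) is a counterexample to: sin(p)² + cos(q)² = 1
Substituting p = 6, q = 7:
LHS = sin(6)² + cos(7)² ≈ 0.6464
RHS = 1

Since LHS ≠ RHS, this pair disproves the claim.

Answer: Yes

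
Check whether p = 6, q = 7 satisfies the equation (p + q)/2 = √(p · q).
Fails

Substituting p = 6, q = 7:

LHS = (6 + 7)/2 = 13/2
RHS = √(6 · 7) = √(42) ≈ 6.481

LHS ≠ RHS, so the equation does not hold at this point.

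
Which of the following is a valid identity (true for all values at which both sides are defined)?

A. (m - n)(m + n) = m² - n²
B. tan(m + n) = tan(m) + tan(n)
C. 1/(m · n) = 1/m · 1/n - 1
A: holds — e.g. at (2, 4), both sides equal -12.
B: fails at (3, 3) — LHS = tan(6) ≈ -0.291, RHS = 2·tan(3) ≈ -0.2851.
C: fails at (2, 2) — LHS = 1/4, RHS = -3/4.

Answer: A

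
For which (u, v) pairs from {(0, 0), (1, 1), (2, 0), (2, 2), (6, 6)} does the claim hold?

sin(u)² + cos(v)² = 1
(0, 0), (1, 1), (2, 2), (6, 6)

Testing each pair:
(0, 0): LHS = 1, RHS = 1 → holds
(1, 1): LHS = cos(1)² + sin(1)² = 1, RHS = 1 → holds
(2, 0): LHS = sin(2)² + 1 ≈ 1.827, RHS = 1 → fails
(2, 2): LHS = cos(2)² + sin(2)² = 1, RHS = 1 → holds
(6, 6): LHS = sin(6)² + cos(6)² = 1, RHS = 1 → holds

4 of 5 pairs satisfy the claim.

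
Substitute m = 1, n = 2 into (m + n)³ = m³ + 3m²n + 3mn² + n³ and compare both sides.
LHS = (1 + 2)³ = 27
RHS = 1³ + 3·1²·2 + 3·1·2² + 2³ = 27

LHS = RHS: the two sides agree.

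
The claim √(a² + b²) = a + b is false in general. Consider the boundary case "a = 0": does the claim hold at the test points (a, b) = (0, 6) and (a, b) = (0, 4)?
At (0, 6): LHS = 6, RHS = 6 → equal
At (0, 4): LHS = 4, RHS = 4 → equal

So the claim does hold at both of these boundary points, even though it is not an identity.

Answer: Yes, holds at both test points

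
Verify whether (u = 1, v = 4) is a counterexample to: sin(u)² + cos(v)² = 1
Substituting u = 1, v = 4:
LHS = sin(1)² + cos(4)² ≈ 1.135
RHS = 1

Since LHS ≠ RHS, this pair disproves the claim.

Answer: Yes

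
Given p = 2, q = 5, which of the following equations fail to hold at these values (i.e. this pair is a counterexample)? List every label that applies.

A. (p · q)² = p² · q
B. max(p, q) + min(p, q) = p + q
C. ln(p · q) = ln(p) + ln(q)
Evaluating each claim at the given values:
A. LHS = 100, RHS = 20 → fails here (LHS ≠ RHS)
B. LHS = 7, RHS = 7 → holds here (LHS = RHS)
C. LHS = ln(10) ≈ 2.303, RHS = ln(2) + ln(5) ≈ 2.303 → holds here (LHS = RHS)

Answer: A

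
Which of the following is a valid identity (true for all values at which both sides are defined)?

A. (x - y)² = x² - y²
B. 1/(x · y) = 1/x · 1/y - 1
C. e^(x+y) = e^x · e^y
C

A: fails at (5, 8) — LHS = 9, RHS = -39.
B: fails at (1, 4) — LHS = 1/4, RHS = -3/4.
C: holds — e.g. at (1, 1), both sides equal e^2 ≈ 7.389.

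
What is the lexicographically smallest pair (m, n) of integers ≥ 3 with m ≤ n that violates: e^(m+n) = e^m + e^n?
Substituting (3, 3) into the claim:
LHS = e^(3+3) = e^6 ≈ 403.4
RHS = e^3 + e^3 = 2·e^3 ≈ 40.17

Since LHS ≠ RHS, this pair disproves the claim, and no lexicographically smaller pair (m ≤ n, integers ≥ 3) does.

For instance (3, 10) is also a counterexample (LHS = e^13 ≈ 442413.4, RHS = e^3 + e^10 ≈ 22046.6), but it's lexicographically larger.

Answer: (m, n) = (3, 3)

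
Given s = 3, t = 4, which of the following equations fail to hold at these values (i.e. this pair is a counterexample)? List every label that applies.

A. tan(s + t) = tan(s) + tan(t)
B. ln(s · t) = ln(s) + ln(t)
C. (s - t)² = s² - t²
A, C

Evaluating each claim at the given values:
A. LHS = tan(7) ≈ 0.8714, RHS = tan(3) + tan(4) ≈ 1.015 → fails here (LHS ≠ RHS)
B. LHS = ln(12) ≈ 2.485, RHS = ln(3) + ln(4) ≈ 2.485 → holds here (LHS = RHS)
C. LHS = 1, RHS = -7 → fails here (LHS ≠ RHS)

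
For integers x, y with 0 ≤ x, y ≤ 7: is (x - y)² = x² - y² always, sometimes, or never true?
Sometimes true

It holds at (x, y) = (3, 0) (both sides equal 9), but fails at (x, y) = (7, 4) (LHS = 9, RHS = 33).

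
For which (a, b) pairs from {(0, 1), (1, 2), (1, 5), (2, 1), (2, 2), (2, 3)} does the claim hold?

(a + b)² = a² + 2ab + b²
All pairs

Testing each pair:
(0, 1): LHS = 1, RHS = 1 → holds
(1, 2): LHS = 9, RHS = 9 → holds
(1, 5): LHS = 36, RHS = 36 → holds
(2, 1): LHS = 9, RHS = 9 → holds
(2, 2): LHS = 16, RHS = 16 → holds
(2, 3): LHS = 25, RHS = 25 → holds

Every pair satisfies the claim.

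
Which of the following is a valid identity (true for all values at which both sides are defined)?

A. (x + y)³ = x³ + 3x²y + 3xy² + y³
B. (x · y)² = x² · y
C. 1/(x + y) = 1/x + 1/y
A: holds — e.g. at (2, 3), both sides equal 125.
B: fails at (6, 7) — LHS = 1764, RHS = 252.
C: fails at (2, 2) — LHS = 1/4, RHS = 1.

Answer: A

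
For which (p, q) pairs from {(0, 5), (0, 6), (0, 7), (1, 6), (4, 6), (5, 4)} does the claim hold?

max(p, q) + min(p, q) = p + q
All pairs

Testing each pair:
(0, 5): LHS = 5, RHS = 5 → holds
(0, 6): LHS = 6, RHS = 6 → holds
(0, 7): LHS = 7, RHS = 7 → holds
(1, 6): LHS = 7, RHS = 7 → holds
(4, 6): LHS = 10, RHS = 10 → holds
(5, 4): LHS = 9, RHS = 9 → holds

Every pair satisfies the claim.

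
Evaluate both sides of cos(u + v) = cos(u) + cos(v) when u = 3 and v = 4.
LHS = cos(3 + 4) = cos(7) ≈ 0.7539
RHS = cos(3) + cos(4) ≈ -1.644

LHS ≠ RHS (they differ by about 2.398), so the equation does not hold here.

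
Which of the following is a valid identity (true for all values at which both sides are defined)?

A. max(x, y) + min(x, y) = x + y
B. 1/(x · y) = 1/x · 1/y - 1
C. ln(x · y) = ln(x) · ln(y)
A

A: holds — e.g. at (5, 8), both sides equal 13.
B: fails at (1, 1) — LHS = 1, RHS = 0.
C: fails at (3, 7) — LHS = ln(21) ≈ 3.045, RHS = ln(3)·ln(7) ≈ 2.138.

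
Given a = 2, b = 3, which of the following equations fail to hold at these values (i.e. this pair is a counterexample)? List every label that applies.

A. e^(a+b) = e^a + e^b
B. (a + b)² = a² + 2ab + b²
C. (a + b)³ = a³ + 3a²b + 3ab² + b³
A

Evaluating each claim at the given values:
A. LHS = e^5 ≈ 148.4, RHS = e^2 + e^3 ≈ 27.47 → fails here (LHS ≠ RHS)
B. LHS = 25, RHS = 25 → holds here (LHS = RHS)
C. LHS = 125, RHS = 125 → holds here (LHS = RHS)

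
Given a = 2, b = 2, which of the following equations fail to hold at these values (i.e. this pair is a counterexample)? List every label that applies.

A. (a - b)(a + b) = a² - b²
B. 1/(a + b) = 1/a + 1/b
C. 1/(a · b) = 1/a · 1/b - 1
B, C

Evaluating each claim at the given values:
A. LHS = 0, RHS = 0 → holds here (LHS = RHS)
B. LHS = 1/4, RHS = 1 → fails here (LHS ≠ RHS)
C. LHS = 1/4, RHS = -3/4 → fails here (LHS ≠ RHS)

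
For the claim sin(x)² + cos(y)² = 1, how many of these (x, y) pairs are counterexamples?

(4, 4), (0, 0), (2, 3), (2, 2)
1

Testing each pair:
(4, 4): LHS = cos(4)² + sin(4)² = 1, RHS = 1 → satisfies claim
(0, 0): LHS = 1, RHS = 1 → satisfies claim
(2, 3): LHS = sin(2)² + cos(3)² ≈ 1.807, RHS = 1 → counterexample
(2, 2): LHS = cos(2)² + sin(2)² = 1, RHS = 1 → satisfies claim

That makes 1 counterexample.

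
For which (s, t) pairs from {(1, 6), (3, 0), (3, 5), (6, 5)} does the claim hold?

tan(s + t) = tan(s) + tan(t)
Testing each pair:
(1, 6): LHS = tan(7) ≈ 0.8714, RHS = tan(6) + tan(1) ≈ 1.266 → fails
(3, 0): LHS = tan(3) ≈ -0.1425, RHS = tan(3) ≈ -0.1425 → holds
(3, 5): LHS = tan(8) ≈ -6.8, RHS = tan(5) + tan(3) ≈ -3.523 → fails
(6, 5): LHS = tan(11) ≈ -226, RHS = tan(5) + tan(6) ≈ -3.672 → fails

1 of 4 pairs satisfies the claim.

Answer: (3, 0)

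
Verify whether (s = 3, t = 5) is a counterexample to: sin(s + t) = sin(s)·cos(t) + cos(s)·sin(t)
No

Substituting s = 3, t = 5:
LHS = sin(3 + 5) = sin(8) ≈ 0.9894
RHS = sin(3)·cos(5) + cos(3)·sin(5) = sin(3)·cos(5) + sin(5)·cos(3) ≈ 0.9894

The sides agree, so this pair does not disprove the claim.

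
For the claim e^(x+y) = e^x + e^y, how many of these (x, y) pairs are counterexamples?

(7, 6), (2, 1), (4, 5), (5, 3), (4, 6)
5

Testing each pair:
(7, 6): LHS = e^13 ≈ 442413.4, RHS = e^6 + e^7 ≈ 1500 → counterexample
(2, 1): LHS = e^3 ≈ 20.09, RHS = e + e^2 ≈ 10.11 → counterexample
(4, 5): LHS = e^9 ≈ 8103, RHS = e^4 + e^5 ≈ 203 → counterexample
(5, 3): LHS = e^8 ≈ 2981, RHS = e^3 + e^5 ≈ 168.5 → counterexample
(4, 6): LHS = e^10 ≈ 22026.5, RHS = e^4 + e^6 ≈ 458 → counterexample

That makes 5 counterexamples.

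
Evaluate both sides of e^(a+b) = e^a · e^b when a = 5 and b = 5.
LHS = e^(5+5) = e^10 ≈ 22026.5
RHS = e^5 · e^5 = e^10 ≈ 22026.5

LHS = RHS: the two sides agree.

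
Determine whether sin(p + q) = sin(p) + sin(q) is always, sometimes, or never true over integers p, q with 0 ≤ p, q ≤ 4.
Sometimes true

It holds at (p, q) = (0, 3) (both sides equal sin(3) ≈ 0.1411), but fails at (p, q) = (3, 1) (LHS = sin(4) ≈ -0.7568, RHS = sin(3) + sin(1) ≈ 0.9826).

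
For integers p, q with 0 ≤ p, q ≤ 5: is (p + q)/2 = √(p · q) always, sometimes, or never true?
It holds at (p, q) = (3, 3) (both sides equal 3), but fails at (p, q) = (0, 2) (LHS = 1, RHS = 0).

Answer: Sometimes true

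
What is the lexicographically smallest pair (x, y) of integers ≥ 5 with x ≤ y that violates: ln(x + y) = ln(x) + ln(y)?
(x, y) = (5, 5)

Substituting (5, 5) into the claim:
LHS = ln(5 + 5) = ln(10) ≈ 2.303
RHS = ln(5) + ln(5) = 2·ln(5) ≈ 3.219

Since LHS ≠ RHS, this pair disproves the claim, and no lexicographically smaller pair (x ≤ y, integers ≥ 5) does.

For instance (7, 9) is also a counterexample (LHS = ln(16) ≈ 2.773, RHS = ln(7) + ln(9) ≈ 4.143), but it's lexicographically larger.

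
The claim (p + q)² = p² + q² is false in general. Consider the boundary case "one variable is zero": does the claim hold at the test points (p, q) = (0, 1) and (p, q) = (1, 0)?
Yes, holds at both test points

At (0, 1): LHS = 1, RHS = 1 → equal
At (1, 0): LHS = 1, RHS = 1 → equal

So the claim does hold at both of these boundary points, even though it is not an identity.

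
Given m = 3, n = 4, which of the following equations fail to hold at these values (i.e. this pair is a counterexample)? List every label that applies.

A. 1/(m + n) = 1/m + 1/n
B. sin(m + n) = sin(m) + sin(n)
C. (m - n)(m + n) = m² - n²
Evaluating each claim at the given values:
A. LHS = 1/7, RHS = 7/12 → fails here (LHS ≠ RHS)
B. LHS = sin(7) ≈ 0.657, RHS = sin(4) + sin(3) ≈ -0.6157 → fails here (LHS ≠ RHS)
C. LHS = -7, RHS = -7 → holds here (LHS = RHS)

Answer: A, B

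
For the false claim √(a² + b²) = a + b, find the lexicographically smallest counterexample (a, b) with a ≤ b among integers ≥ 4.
(a, b) = (4, 4)

Substituting (4, 4) into the claim:
LHS = √(4² + 4²) = 4·√(2) ≈ 5.657
RHS = 4 + 4 = 8

Since LHS ≠ RHS, this pair disproves the claim, and no lexicographically smaller pair (a ≤ b, integers ≥ 4) does.

For instance (5, 8) is also a counterexample (LHS = √(89) ≈ 9.434, RHS = 13), but it's lexicographically larger.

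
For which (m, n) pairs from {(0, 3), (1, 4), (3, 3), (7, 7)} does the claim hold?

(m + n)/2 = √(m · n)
Testing each pair:
(0, 3): LHS = 3/2, RHS = 0 → fails
(1, 4): LHS = 5/2, RHS = 2 → fails
(3, 3): LHS = 3, RHS = 3 → holds
(7, 7): LHS = 7, RHS = 7 → holds

2 of 4 pairs satisfy the claim.

Answer: (3, 3), (7, 7)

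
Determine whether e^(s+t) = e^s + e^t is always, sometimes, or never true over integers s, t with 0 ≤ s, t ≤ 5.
The claim fails for every pair in the range. For instance at (s, t) = (4, 1): LHS = e^5 ≈ 148.4, RHS = e + e^4 ≈ 57.32.

Answer: Never true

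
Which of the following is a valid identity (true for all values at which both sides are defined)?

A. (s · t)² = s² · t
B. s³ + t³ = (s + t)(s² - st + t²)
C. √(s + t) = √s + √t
B

A: fails at (2, 4) — LHS = 64, RHS = 16.
B: holds — e.g. at (2, 3), both sides equal 35.
C: fails at (4, 6) — LHS = √(10) ≈ 3.162, RHS = 2 + √(6) ≈ 4.449.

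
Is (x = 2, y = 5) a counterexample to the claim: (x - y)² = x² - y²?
Substituting x = 2, y = 5:
LHS = (2 - 5)² = 9
RHS = 2² - 5² = -21

Since LHS ≠ RHS, this pair disproves the claim.

Answer: Yes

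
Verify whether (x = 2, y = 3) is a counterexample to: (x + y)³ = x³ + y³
Substituting x = 2, y = 3:
LHS = (2 + 3)³ = 125
RHS = 2³ + 3³ = 35

Since LHS ≠ RHS, this pair disproves the claim.

Answer: Yes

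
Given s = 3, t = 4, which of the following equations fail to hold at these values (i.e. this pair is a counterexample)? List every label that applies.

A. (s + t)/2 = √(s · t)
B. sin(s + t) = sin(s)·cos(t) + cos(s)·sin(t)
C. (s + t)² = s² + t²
Evaluating each claim at the given values:
A. LHS = 7/2, RHS = 2·√(3) ≈ 3.464 → fails here (LHS ≠ RHS)
B. LHS = sin(7) ≈ 0.657, RHS = sin(3)·cos(4) + sin(4)·cos(3) ≈ 0.657 → holds here (LHS = RHS)
C. LHS = 49, RHS = 25 → fails here (LHS ≠ RHS)

Answer: A, C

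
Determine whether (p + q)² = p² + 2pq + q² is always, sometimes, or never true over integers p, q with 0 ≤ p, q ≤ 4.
The identity holds for every pair in the range. For instance at (p, q) = (2, 1): both sides equal 9.

Answer: Always true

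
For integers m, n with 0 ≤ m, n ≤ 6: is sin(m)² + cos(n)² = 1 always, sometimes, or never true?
It holds at (m, n) = (2, 2) (both sides equal 1), but fails at (m, n) = (2, 5) (LHS = cos(5)² + sin(2)² ≈ 0.9073, RHS = 1).

Answer: Sometimes true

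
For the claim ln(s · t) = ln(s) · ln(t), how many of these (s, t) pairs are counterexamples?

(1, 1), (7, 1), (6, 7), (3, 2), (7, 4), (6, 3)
5

Testing each pair:
(1, 1): LHS = 0, RHS = 0 → satisfies claim
(7, 1): LHS = ln(7) ≈ 1.946, RHS = 0 → counterexample
(6, 7): LHS = ln(42) ≈ 3.738, RHS = ln(6)·ln(7) ≈ 3.487 → counterexample
(3, 2): LHS = ln(6) ≈ 1.792, RHS = ln(2)·ln(3) ≈ 0.7615 → counterexample
(7, 4): LHS = ln(28) ≈ 3.332, RHS = ln(4)·ln(7) ≈ 2.698 → counterexample
(6, 3): LHS = ln(18) ≈ 2.89, RHS = ln(3)·ln(6) ≈ 1.968 → counterexample

That makes 5 counterexamples.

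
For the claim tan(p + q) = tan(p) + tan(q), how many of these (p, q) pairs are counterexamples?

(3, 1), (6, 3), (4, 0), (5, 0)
Testing each pair:
(3, 1): LHS = tan(4) ≈ 1.158, RHS = tan(3) + tan(1) ≈ 1.415 → counterexample
(6, 3): LHS = tan(9) ≈ -0.4523, RHS = tan(6) + tan(3) ≈ -0.4336 → counterexample
(4, 0): LHS = tan(4) ≈ 1.158, RHS = tan(4) ≈ 1.158 → satisfies claim
(5, 0): LHS = tan(5) ≈ -3.381, RHS = tan(5) ≈ -3.381 → satisfies claim

That makes 2 counterexamples.

Answer: 2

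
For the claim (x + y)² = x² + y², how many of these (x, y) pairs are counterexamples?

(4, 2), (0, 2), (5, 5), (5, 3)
3

Testing each pair:
(4, 2): LHS = 36, RHS = 20 → counterexample
(0, 2): LHS = 4, RHS = 4 → satisfies claim
(5, 5): LHS = 100, RHS = 50 → counterexample
(5, 3): LHS = 64, RHS = 34 → counterexample

That makes 3 counterexamples.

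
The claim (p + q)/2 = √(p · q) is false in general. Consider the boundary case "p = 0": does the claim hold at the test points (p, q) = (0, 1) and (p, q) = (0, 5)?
At (0, 1): LHS = 1/2 ≠ RHS = 0
At (0, 5): LHS = 5/2 ≠ RHS = 0

Answer: No, fails at both test points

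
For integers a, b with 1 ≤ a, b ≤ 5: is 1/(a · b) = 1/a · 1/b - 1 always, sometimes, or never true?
Never true

The claim fails for every pair in the range. For instance at (a, b) = (4, 2): LHS = 1/8, RHS = -7/8.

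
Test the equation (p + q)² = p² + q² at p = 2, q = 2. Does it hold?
Substituting p = 2, q = 2:

LHS = (2 + 2)² = 16
RHS = 2² + 2² = 8

LHS ≠ RHS, so the equation does not hold at this point.

Answer: Fails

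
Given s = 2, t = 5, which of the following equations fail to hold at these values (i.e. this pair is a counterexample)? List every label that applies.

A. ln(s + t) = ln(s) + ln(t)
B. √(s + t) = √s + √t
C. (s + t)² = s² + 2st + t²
Evaluating each claim at the given values:
A. LHS = ln(7) ≈ 1.946, RHS = ln(2) + ln(5) ≈ 2.303 → fails here (LHS ≠ RHS)
B. LHS = √(7) ≈ 2.646, RHS = √(2) + √(5) ≈ 3.65 → fails here (LHS ≠ RHS)
C. LHS = 49, RHS = 49 → holds here (LHS = RHS)

Answer: A, B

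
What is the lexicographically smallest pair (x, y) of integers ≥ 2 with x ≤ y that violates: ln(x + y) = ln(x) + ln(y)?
At (2, 2): both sides equal ln(4) ≈ 1.386, so it holds there.

Substituting (2, 3) into the claim:
LHS = ln(2 + 3) = ln(5) ≈ 1.609
RHS = ln(2) + ln(3) ≈ 1.792

Since LHS ≠ RHS, this pair disproves the claim, and no lexicographically smaller pair (x ≤ y, integers ≥ 2) does.

For instance (2, 5) is also a counterexample (LHS = ln(7) ≈ 1.946, RHS = ln(2) + ln(5) ≈ 2.303), but it's lexicographically larger.

Answer: (x, y) = (2, 3)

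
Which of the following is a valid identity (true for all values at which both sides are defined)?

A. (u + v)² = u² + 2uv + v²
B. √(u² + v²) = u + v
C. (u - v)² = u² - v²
A

A: holds — e.g. at (5, 5), both sides equal 100.
B: fails at (2, 5) — LHS = √(29) ≈ 5.385, RHS = 7.
C: fails at (2, 7) — LHS = 25, RHS = -45.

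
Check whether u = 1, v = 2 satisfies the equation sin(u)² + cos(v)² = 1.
Substituting u = 1, v = 2:

LHS = sin(1)² + cos(2)² ≈ 0.8813
RHS = 1

LHS ≠ RHS, so the equation does not hold at this point.

Answer: Fails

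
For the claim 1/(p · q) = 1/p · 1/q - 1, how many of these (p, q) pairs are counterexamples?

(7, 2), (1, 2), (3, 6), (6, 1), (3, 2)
5

Testing each pair:
(7, 2): LHS = 1/14, RHS = -13/14 → counterexample
(1, 2): LHS = 1/2, RHS = -1/2 → counterexample
(3, 6): LHS = 1/18, RHS = -17/18 → counterexample
(6, 1): LHS = 1/6, RHS = -5/6 → counterexample
(3, 2): LHS = 1/6, RHS = -5/6 → counterexample

That makes 5 counterexamples.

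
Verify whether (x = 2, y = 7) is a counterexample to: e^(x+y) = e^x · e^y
No

Substituting x = 2, y = 7:
LHS = e^(2+7) = e^9 ≈ 8103
RHS = e^2 · e^7 = e^9 ≈ 8103

The sides agree, so this pair does not disprove the claim.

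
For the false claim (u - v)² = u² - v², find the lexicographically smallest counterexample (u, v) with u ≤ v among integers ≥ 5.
At (5, 5): both sides equal 0, so it holds there.

Substituting (5, 6) into the claim:
LHS = (5 - 6)² = 1
RHS = 5² - 6² = -11

Since LHS ≠ RHS, this pair disproves the claim, and no lexicographically smaller pair (u ≤ v, integers ≥ 5) does.

For instance (6, 9) is also a counterexample (LHS = 9, RHS = -45), but it's lexicographically larger.

Answer: (u, v) = (5, 6)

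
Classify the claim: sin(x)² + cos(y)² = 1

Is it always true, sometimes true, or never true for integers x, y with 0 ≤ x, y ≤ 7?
Sometimes true

It holds at (x, y) = (6, 6) (both sides equal 1), but fails at (x, y) = (3, 5) (LHS = sin(3)² + cos(5)² ≈ 0.1004, RHS = 1).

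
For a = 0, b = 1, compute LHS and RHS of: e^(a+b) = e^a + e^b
LHS = e^(0+1) = e ≈ 2.718
RHS = e^0 + e^1 = 1 + e ≈ 3.718

LHS ≠ RHS (they differ by about 1), so the equation does not hold here.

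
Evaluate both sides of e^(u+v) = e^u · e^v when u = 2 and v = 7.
LHS = e^(2+7) = e^9 ≈ 8103
RHS = e^2 · e^7 = e^9 ≈ 8103

LHS = RHS: the two sides agree.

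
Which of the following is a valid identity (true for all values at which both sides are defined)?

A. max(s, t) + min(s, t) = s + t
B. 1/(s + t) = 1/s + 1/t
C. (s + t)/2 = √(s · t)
A: holds — e.g. at (4, 5), both sides equal 9.
B: fails at (3, 7) — LHS = 1/10, RHS = 10/21.
C: fails at (5, 8) — LHS = 13/2, RHS = 2·√(10) ≈ 6.325.

Answer: A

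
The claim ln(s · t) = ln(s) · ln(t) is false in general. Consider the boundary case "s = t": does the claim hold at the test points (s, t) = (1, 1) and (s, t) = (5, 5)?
At (1, 1): LHS = 0, RHS = 0 → equal
At (5, 5): LHS = ln(25) ≈ 3.219 ≠ RHS = ln(5)² ≈ 2.59

Answer: Only at (1, 1)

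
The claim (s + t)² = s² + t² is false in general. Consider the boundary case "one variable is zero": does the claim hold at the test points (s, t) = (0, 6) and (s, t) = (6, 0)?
At (0, 6): LHS = 36, RHS = 36 → equal
At (6, 0): LHS = 36, RHS = 36 → equal

So the claim does hold at both of these boundary points, even though it is not an identity.

Answer: Yes, holds at both test points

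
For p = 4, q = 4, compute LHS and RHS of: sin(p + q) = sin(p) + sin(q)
LHS = sin(4 + 4) = sin(8) ≈ 0.9894
RHS = sin(4) + sin(4) = 2·sin(4) ≈ -1.514

LHS ≠ RHS (they differ by about 2.503), so the equation does not hold here.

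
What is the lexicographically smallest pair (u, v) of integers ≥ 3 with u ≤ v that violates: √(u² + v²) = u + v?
Substituting (3, 3) into the claim:
LHS = √(3² + 3²) = 3·√(2) ≈ 4.243
RHS = 3 + 3 = 6

Since LHS ≠ RHS, this pair disproves the claim, and no lexicographically smaller pair (u ≤ v, integers ≥ 3) does.

For instance (4, 4) is also a counterexample (LHS = 4·√(2) ≈ 5.657, RHS = 8), but it's lexicographically larger.

Answer: (u, v) = (3, 3)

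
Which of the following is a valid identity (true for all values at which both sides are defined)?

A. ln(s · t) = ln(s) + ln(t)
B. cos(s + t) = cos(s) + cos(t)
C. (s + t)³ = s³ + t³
A

A: holds — e.g. at (2, 7), both sides equal ln(14) ≈ 2.639.
B: fails at (3, 7) — LHS = cos(10) ≈ -0.8391, RHS = cos(3) + cos(7) ≈ -0.2361.
C: fails at (1, 4) — LHS = 125, RHS = 65.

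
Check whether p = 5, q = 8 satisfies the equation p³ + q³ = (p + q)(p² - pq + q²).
Substituting p = 5, q = 8:

LHS = 5³ + 8³ = 637
RHS = (5 + 8)(5² - 5·8 + 8²) = 637

LHS = RHS, so the equation holds at this point.

Answer: Holds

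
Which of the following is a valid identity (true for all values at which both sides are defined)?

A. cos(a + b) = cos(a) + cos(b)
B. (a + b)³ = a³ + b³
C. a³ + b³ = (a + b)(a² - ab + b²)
A: fails at (3, 3) — LHS = cos(6) ≈ 0.9602, RHS = 2·cos(3) ≈ -1.98.
B: fails at (2, 4) — LHS = 216, RHS = 72.
C: holds — e.g. at (3, 7), both sides equal 370.

Answer: C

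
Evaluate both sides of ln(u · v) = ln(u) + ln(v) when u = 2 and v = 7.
LHS = ln(2 · 7) = ln(14) ≈ 2.639
RHS = ln(2) + ln(7) ≈ 2.639

LHS = RHS: the two sides agree.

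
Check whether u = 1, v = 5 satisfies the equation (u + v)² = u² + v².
Substituting u = 1, v = 5:

LHS = (1 + 5)² = 36
RHS = 1² + 5² = 26

LHS ≠ RHS, so the equation does not hold at this point.

Answer: Fails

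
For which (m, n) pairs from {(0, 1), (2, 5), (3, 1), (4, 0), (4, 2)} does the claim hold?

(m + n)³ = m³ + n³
Testing each pair:
(0, 1): LHS = 1, RHS = 1 → holds
(2, 5): LHS = 343, RHS = 133 → fails
(3, 1): LHS = 64, RHS = 28 → fails
(4, 0): LHS = 64, RHS = 64 → holds
(4, 2): LHS = 216, RHS = 72 → fails

2 of 5 pairs satisfy the claim.

Answer: (0, 1), (4, 0)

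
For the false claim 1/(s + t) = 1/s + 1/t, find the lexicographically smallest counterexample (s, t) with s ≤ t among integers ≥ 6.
(s, t) = (6, 6)

Substituting (6, 6) into the claim:
LHS = 1/(6 + 6) = 1/12
RHS = 1/6 + 1/6 = 1/3

Since LHS ≠ RHS, this pair disproves the claim, and no lexicographically smaller pair (s ≤ t, integers ≥ 6) does.

For instance (7, 10) is also a counterexample (LHS = 1/17, RHS = 17/70), but it's lexicographically larger.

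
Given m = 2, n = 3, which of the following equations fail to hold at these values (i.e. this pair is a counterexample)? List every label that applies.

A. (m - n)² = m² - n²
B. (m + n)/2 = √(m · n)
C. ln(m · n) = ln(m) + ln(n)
Evaluating each claim at the given values:
A. LHS = 1, RHS = -5 → fails here (LHS ≠ RHS)
B. LHS = 5/2, RHS = √(6) ≈ 2.449 → fails here (LHS ≠ RHS)
C. LHS = ln(6) ≈ 1.792, RHS = ln(2) + ln(3) ≈ 1.792 → holds here (LHS = RHS)

Answer: A, B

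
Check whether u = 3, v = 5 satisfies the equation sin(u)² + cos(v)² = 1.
Substituting u = 3, v = 5:

LHS = sin(3)² + cos(5)² ≈ 0.1004
RHS = 1

LHS ≠ RHS, so the equation does not hold at this point.

Answer: Fails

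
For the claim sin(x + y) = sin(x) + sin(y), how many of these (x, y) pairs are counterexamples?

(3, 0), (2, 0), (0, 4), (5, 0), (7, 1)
Testing each pair:
(3, 0): LHS = sin(3) ≈ 0.1411, RHS = sin(3) ≈ 0.1411 → satisfies claim
(2, 0): LHS = sin(2) ≈ 0.9093, RHS = sin(2) ≈ 0.9093 → satisfies claim
(0, 4): LHS = sin(4) ≈ -0.7568, RHS = sin(4) ≈ -0.7568 → satisfies claim
(5, 0): LHS = sin(5) ≈ -0.9589, RHS = sin(5) ≈ -0.9589 → satisfies claim
(7, 1): LHS = sin(8) ≈ 0.9894, RHS = sin(7) + sin(1) ≈ 1.498 → counterexample

That makes 1 counterexample.

Answer: 1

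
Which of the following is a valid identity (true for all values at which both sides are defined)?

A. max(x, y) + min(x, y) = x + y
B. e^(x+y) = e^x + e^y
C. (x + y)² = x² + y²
A: holds — e.g. at (3, 7), both sides equal 10.
B: fails at (2, 7) — LHS = e^9 ≈ 8103, RHS = e^2 + e^7 ≈ 1104.
C: fails at (3, 3) — LHS = 36, RHS = 18.

Answer: A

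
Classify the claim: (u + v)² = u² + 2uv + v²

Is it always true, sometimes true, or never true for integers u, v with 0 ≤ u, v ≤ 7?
The identity holds for every pair in the range. For instance at (u, v) = (3, 3): both sides equal 36.

Answer: Always true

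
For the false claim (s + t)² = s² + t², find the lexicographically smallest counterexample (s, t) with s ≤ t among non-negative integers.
At (0, 0): both sides equal 0, so it holds there.
At (0, 6): both sides equal 36, so it holds there.

Substituting (1, 1) into the claim:
LHS = (1 + 1)² = 4
RHS = 1² + 1² = 2

Since LHS ≠ RHS, this pair disproves the claim, and no lexicographically smaller pair (s ≤ t, non-negative integers) does.

For instance (2, 7) is also a counterexample (LHS = 81, RHS = 53), but it's lexicographically larger.

Answer: (s, t) = (1, 1)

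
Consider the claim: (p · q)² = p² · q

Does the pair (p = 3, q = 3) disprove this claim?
Yes

Substituting p = 3, q = 3:
LHS = (3 · 3)² = 81
RHS = 3² · 3 = 27

Since LHS ≠ RHS, this pair disproves the claim.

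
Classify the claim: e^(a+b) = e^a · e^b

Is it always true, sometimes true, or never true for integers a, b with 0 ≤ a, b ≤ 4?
The identity holds for every pair in the range. For instance at (a, b) = (4, 4): both sides equal e^8 ≈ 2981.

Answer: Always true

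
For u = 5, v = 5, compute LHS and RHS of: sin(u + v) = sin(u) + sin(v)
LHS = sin(5 + 5) = sin(10) ≈ -0.544
RHS = sin(5) + sin(5) = 2·sin(5) ≈ -1.918

LHS ≠ RHS (they differ by about 1.374), so the equation does not hold here.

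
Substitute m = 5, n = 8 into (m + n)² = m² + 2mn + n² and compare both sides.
LHS = (5 + 8)² = 169
RHS = 5² + 2·5·8 + 8² = 169

LHS = RHS: the two sides agree.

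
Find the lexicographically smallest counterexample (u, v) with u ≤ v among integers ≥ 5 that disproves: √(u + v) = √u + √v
Substituting (5, 5) into the claim:
LHS = √(5 + 5) = √(10) ≈ 3.162
RHS = √5 + √5 = 2·√(5) ≈ 4.472

Since LHS ≠ RHS, this pair disproves the claim, and no lexicographically smaller pair (u ≤ v, integers ≥ 5) does.

For instance (8, 9) is also a counterexample (LHS = √(17) ≈ 4.123, RHS = 2·√(2) + 3 ≈ 5.828), but it's lexicographically larger.

Answer: (u, v) = (5, 5)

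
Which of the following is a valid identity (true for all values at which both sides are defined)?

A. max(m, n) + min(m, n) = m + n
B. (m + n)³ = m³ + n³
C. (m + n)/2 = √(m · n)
A

A: holds — e.g. at (2, 4), both sides equal 6.
B: fails at (2, 2) — LHS = 64, RHS = 16.
C: fails at (5, 8) — LHS = 13/2, RHS = 2·√(10) ≈ 6.325.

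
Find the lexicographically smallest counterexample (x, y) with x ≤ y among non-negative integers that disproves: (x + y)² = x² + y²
(x, y) = (1, 1)

At (0, 6): both sides equal 36, so it holds there.

Substituting (1, 1) into the claim:
LHS = (1 + 1)² = 4
RHS = 1² + 1² = 2

Since LHS ≠ RHS, this pair disproves the claim, and no lexicographically smaller pair (x ≤ y, non-negative integers) does.

For instance (3, 5) is also a counterexample (LHS = 64, RHS = 34), but it's lexicographically larger.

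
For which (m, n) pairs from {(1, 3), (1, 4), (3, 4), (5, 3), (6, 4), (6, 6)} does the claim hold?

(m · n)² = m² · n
None

Testing each pair:
(1, 3): LHS = 9, RHS = 3 → fails
(1, 4): LHS = 16, RHS = 4 → fails
(3, 4): LHS = 144, RHS = 36 → fails
(5, 3): LHS = 225, RHS = 75 → fails
(6, 4): LHS = 576, RHS = 144 → fails
(6, 6): LHS = 1296, RHS = 216 → fails

No pair satisfies the claim.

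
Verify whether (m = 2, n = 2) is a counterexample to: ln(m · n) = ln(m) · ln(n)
Substituting m = 2, n = 2:
LHS = ln(2 · 2) = ln(4) ≈ 1.386
RHS = ln(2) · ln(2) = ln(2)² ≈ 0.4805

Since LHS ≠ RHS, this pair disproves the claim.

Answer: Yes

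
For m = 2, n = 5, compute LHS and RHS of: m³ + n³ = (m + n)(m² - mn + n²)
LHS = 2³ + 5³ = 133
RHS = (2 + 5)(2² - 2·5 + 5²) = 133

LHS = RHS: the two sides agree.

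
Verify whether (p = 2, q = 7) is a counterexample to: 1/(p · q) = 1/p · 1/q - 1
Substituting p = 2, q = 7:
LHS = 1/(2 · 7) = 1/14
RHS = 1/2 · 1/7 - 1 = -13/14

Since LHS ≠ RHS, this pair disproves the claim.

Answer: Yes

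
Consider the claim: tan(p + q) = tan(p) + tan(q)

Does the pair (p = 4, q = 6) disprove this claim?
Yes

Substituting p = 4, q = 6:
LHS = tan(4 + 6) = tan(10) ≈ 0.6484
RHS = tan(4) + tan(6) ≈ 0.8668

Since LHS ≠ RHS, this pair disproves the claim.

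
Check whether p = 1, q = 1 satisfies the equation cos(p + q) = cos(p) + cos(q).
Substituting p = 1, q = 1:

LHS = cos(1 + 1) = cos(2) ≈ -0.4161
RHS = cos(1) + cos(1) = 2·cos(1) ≈ 1.081

LHS ≠ RHS, so the equation does not hold at this point.

Answer: Fails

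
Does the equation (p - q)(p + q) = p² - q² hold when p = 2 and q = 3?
Holds

Substituting p = 2, q = 3:

LHS = (2 - 3)(2 + 3) = -5
RHS = 2² - 3² = -5

LHS = RHS, so the equation holds at this point.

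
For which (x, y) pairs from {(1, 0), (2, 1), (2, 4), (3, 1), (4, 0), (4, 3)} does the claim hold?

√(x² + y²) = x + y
Testing each pair:
(1, 0): LHS = 1, RHS = 1 → holds
(2, 1): LHS = √(5) ≈ 2.236, RHS = 3 → fails
(2, 4): LHS = 2·√(5) ≈ 4.472, RHS = 6 → fails
(3, 1): LHS = √(10) ≈ 3.162, RHS = 4 → fails
(4, 0): LHS = 4, RHS = 4 → holds
(4, 3): LHS = 5, RHS = 7 → fails

2 of 6 pairs satisfy the claim.

Answer: (1, 0), (4, 0)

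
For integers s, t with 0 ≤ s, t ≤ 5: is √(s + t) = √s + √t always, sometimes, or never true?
Sometimes true

It holds at (s, t) = (0, 0) (both sides equal 0), but fails at (s, t) = (1, 1) (LHS = √(2) ≈ 1.414, RHS = 2).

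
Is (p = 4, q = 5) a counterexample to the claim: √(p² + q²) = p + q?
Substituting p = 4, q = 5:
LHS = √(4² + 5²) = √(41) ≈ 6.403
RHS = 4 + 5 = 9

Since LHS ≠ RHS, this pair disproves the claim.

Answer: Yes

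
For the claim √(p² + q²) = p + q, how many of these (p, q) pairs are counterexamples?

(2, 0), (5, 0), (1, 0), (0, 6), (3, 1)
1

Testing each pair:
(2, 0): LHS = 2, RHS = 2 → satisfies claim
(5, 0): LHS = 5, RHS = 5 → satisfies claim
(1, 0): LHS = 1, RHS = 1 → satisfies claim
(0, 6): LHS = 6, RHS = 6 → satisfies claim
(3, 1): LHS = √(10) ≈ 3.162, RHS = 4 → counterexample

That makes 1 counterexample.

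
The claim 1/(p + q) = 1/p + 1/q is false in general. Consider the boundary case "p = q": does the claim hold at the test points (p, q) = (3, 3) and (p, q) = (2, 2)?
At (3, 3): LHS = 1/6 ≠ RHS = 2/3
At (2, 2): LHS = 1/4 ≠ RHS = 1

Answer: No, fails at both test points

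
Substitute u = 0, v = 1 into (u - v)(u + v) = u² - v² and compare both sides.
LHS = (0 - 1)(0 + 1) = -1
RHS = 0² - 1² = -1

LHS = RHS: the two sides agree.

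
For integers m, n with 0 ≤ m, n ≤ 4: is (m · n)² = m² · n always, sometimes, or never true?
It holds at (m, n) = (0, 2) (both sides equal 0), but fails at (m, n) = (3, 3) (LHS = 81, RHS = 27).

Answer: Sometimes true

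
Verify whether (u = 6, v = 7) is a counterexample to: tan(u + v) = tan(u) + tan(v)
Yes

Substituting u = 6, v = 7:
LHS = tan(6 + 7) = tan(13) ≈ 0.463
RHS = tan(6) + tan(7) ≈ 0.5804

Since LHS ≠ RHS, this pair disproves the claim.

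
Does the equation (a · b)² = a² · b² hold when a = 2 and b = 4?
Substituting a = 2, b = 4:

LHS = (2 · 4)² = 64
RHS = 2² · 4² = 64

LHS = RHS, so the equation holds at this point.

Answer: Holds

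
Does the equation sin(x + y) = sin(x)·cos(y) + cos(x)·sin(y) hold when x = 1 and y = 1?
Substituting x = 1, y = 1:

LHS = sin(1 + 1) = sin(2) ≈ 0.9093
RHS = sin(1)·cos(1) + cos(1)·sin(1) = 2·sin(1)·cos(1) ≈ 0.9093

LHS = RHS, so the equation holds at this point.

Answer: Holds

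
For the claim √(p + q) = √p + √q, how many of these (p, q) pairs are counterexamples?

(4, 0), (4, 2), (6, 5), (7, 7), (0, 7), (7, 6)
Testing each pair:
(4, 0): LHS = 2, RHS = 2 → satisfies claim
(4, 2): LHS = √(6) ≈ 2.449, RHS = √(2) + 2 ≈ 3.414 → counterexample
(6, 5): LHS = √(11) ≈ 3.317, RHS = √(5) + √(6) ≈ 4.686 → counterexample
(7, 7): LHS = √(14) ≈ 3.742, RHS = 2·√(7) ≈ 5.292 → counterexample
(0, 7): LHS = √(7) ≈ 2.646, RHS = √(7) ≈ 2.646 → satisfies claim
(7, 6): LHS = √(13) ≈ 3.606, RHS = √(6) + √(7) ≈ 5.095 → counterexample

That makes 4 counterexamples.

Answer: 4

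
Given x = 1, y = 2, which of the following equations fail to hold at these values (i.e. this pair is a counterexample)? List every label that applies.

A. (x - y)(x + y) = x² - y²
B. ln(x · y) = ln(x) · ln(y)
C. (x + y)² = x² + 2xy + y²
B

Evaluating each claim at the given values:
A. LHS = -3, RHS = -3 → holds here (LHS = RHS)
B. LHS = ln(2) ≈ 0.6931, RHS = 0 → fails here (LHS ≠ RHS)
C. LHS = 9, RHS = 9 → holds here (LHS = RHS)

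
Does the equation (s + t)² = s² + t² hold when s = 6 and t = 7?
Substituting s = 6, t = 7:

LHS = (6 + 7)² = 169
RHS = 6² + 7² = 85

LHS ≠ RHS, so the equation does not hold at this point.

Answer: Fails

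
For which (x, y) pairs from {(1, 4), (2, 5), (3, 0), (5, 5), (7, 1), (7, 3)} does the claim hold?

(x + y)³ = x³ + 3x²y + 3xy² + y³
Testing each pair:
(1, 4): LHS = 125, RHS = 125 → holds
(2, 5): LHS = 343, RHS = 343 → holds
(3, 0): LHS = 27, RHS = 27 → holds
(5, 5): LHS = 1000, RHS = 1000 → holds
(7, 1): LHS = 512, RHS = 512 → holds
(7, 3): LHS = 1000, RHS = 1000 → holds

Every pair satisfies the claim.

Answer: All pairs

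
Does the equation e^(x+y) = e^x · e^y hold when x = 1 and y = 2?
Substituting x = 1, y = 2:

LHS = e^(1+2) = e^3 ≈ 20.09
RHS = e^1 · e^2 = e^3 ≈ 20.09

LHS = RHS, so the equation holds at this point.

Answer: Holds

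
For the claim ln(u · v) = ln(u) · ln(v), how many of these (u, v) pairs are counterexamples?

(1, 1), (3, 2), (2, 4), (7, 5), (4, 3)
Testing each pair:
(1, 1): LHS = 0, RHS = 0 → satisfies claim
(3, 2): LHS = ln(6) ≈ 1.792, RHS = ln(2)·ln(3) ≈ 0.7615 → counterexample
(2, 4): LHS = ln(8) ≈ 2.079, RHS = ln(2)·ln(4) ≈ 0.9609 → counterexample
(7, 5): LHS = ln(35) ≈ 3.555, RHS = ln(5)·ln(7) ≈ 3.132 → counterexample
(4, 3): LHS = ln(12) ≈ 2.485, RHS = ln(3)·ln(4) ≈ 1.523 → counterexample

That makes 4 counterexamples.

Answer: 4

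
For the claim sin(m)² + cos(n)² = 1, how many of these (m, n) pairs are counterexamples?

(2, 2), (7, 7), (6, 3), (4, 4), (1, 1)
1

Testing each pair:
(2, 2): LHS = cos(2)² + sin(2)² = 1, RHS = 1 → satisfies claim
(7, 7): LHS = sin(7)² + cos(7)² = 1, RHS = 1 → satisfies claim
(6, 3): LHS = sin(6)² + cos(3)² ≈ 1.058, RHS = 1 → counterexample
(4, 4): LHS = cos(4)² + sin(4)² = 1, RHS = 1 → satisfies claim
(1, 1): LHS = cos(1)² + sin(1)² = 1, RHS = 1 → satisfies claim

That makes 1 counterexample.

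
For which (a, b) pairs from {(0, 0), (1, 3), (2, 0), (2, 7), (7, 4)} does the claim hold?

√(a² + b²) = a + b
Testing each pair:
(0, 0): LHS = 0, RHS = 0 → holds
(1, 3): LHS = √(10) ≈ 3.162, RHS = 4 → fails
(2, 0): LHS = 2, RHS = 2 → holds
(2, 7): LHS = √(53) ≈ 7.28, RHS = 9 → fails
(7, 4): LHS = √(65) ≈ 8.062, RHS = 11 → fails

2 of 5 pairs satisfy the claim.

Answer: (0, 0), (2, 0)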